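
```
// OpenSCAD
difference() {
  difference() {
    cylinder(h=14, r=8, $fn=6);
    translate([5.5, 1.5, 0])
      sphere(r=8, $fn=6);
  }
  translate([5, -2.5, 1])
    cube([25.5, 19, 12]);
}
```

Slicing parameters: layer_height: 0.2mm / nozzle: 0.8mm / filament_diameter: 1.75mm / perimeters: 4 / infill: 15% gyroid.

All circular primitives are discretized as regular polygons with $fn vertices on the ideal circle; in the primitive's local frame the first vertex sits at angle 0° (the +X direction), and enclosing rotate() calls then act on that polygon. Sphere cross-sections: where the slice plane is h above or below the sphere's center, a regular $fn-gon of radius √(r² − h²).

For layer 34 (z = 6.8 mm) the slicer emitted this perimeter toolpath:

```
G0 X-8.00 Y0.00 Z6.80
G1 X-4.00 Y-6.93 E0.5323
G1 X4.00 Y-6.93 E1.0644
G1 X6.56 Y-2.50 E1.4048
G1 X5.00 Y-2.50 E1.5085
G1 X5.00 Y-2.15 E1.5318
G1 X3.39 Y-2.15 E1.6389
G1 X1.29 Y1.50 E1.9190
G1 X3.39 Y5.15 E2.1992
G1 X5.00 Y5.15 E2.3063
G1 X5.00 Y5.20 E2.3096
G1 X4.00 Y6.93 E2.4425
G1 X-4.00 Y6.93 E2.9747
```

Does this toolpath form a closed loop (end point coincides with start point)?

Start point (G0): (-8.00, 0.00). End point (last G1): the path does not return to the start — open.

no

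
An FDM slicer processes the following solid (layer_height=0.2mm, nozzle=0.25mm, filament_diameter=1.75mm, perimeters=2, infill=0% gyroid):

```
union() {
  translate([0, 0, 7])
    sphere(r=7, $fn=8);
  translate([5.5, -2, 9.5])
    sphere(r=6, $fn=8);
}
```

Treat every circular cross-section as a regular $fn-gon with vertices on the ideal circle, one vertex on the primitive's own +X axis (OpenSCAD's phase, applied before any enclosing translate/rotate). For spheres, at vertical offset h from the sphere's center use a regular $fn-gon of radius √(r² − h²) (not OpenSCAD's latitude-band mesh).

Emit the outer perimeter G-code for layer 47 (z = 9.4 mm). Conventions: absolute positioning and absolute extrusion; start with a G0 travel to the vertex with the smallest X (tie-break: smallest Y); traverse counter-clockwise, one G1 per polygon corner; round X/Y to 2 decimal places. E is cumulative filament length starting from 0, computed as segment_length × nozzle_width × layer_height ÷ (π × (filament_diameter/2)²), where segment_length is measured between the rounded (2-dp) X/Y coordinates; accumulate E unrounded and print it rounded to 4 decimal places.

G0 X-6.58 Y0.00 Z9.40
G1 X-4.65 Y-4.65 E0.1047
G1 X0.00 Y-6.58 E0.2093
G1 X1.19 Y-6.08 E0.2361
G1 X1.26 Y-6.24 E0.2398
G1 X5.50 Y-8.00 E0.3352
G1 X9.74 Y-6.24 E0.4306
G1 X11.50 Y-2.00 E0.5261
G1 X9.74 Y2.24 E0.6215
G1 X5.50 Y4.00 E0.7169
G1 X5.00 Y3.79 E0.7282
G1 X4.65 Y4.65 E0.7475
G1 X0.00 Y6.58 E0.8522
G1 X-4.65 Y4.65 E0.9568
G1 X-6.58 Y0.00 E1.0615

At z = 9.4 mm: the sphere: section is a regular 8-gon, circumradius = √(r²−h²) = √(7²−2.4²) = 6.576; the r=6 sphere at (5.5, -2) contributes a regular 8-gon of circumradius √(6²−0.1²) = 5.999; Taking the union: the regions partially overlap (shared area 44.37 mm²), so overlapping operands fuse into one piece — 1 connected region. The outline is a single polygon with 14 vertices. Extrusion per mm of travel: 0.25 × 0.2 / (π × 0.875²) = 0.020788. Accumulating E over each segment gives final E = 1.0615.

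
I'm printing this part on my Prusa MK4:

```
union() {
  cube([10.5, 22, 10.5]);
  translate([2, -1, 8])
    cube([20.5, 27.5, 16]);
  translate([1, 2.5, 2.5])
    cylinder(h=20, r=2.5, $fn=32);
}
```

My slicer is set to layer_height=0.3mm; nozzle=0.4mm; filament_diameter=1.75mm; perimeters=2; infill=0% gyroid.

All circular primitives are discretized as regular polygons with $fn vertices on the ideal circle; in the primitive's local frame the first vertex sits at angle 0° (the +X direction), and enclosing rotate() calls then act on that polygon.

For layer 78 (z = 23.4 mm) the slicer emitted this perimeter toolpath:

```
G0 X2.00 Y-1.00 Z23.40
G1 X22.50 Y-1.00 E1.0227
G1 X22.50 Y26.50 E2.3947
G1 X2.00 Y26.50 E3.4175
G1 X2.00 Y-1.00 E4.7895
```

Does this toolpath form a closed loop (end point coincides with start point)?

yes

Start point (G0): (2.00, -1.00). End point (last G1): the path returns to the start — closed.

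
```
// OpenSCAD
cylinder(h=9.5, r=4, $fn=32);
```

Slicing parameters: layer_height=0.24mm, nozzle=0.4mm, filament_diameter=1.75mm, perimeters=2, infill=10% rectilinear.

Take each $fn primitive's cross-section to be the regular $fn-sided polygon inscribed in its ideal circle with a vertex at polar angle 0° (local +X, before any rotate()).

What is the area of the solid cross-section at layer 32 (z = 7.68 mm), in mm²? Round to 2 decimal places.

49.94 mm²

At z = 7.68 mm: the cylinder: section is a regular 32-gon, circumradius r=4 (area = (32/2)·4.000²·sin(360°/32) = 49.94 mm²). Overall, the cross-section is a single solid region. Net area = 49.94 mm².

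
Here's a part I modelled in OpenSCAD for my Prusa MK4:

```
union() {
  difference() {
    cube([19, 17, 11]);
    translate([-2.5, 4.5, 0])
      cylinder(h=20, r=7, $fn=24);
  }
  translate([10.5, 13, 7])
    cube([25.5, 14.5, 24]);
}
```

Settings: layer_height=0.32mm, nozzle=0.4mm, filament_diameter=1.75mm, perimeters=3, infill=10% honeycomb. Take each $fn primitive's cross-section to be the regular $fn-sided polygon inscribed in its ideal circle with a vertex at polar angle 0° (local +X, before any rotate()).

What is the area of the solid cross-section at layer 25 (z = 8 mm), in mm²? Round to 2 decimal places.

At z = 8 mm: the cube (footprint 19×17) is included at this height (area 323.00 mm²); the cylinder at (-2.5, 4.5): section is a regular 24-gon, circumradius r=7 (area = (24/2)·7.000²·sin(360°/24) = 152.19 mm²); Subtracting the remaining from the first: starting from the 19×17 cube (323.00 mm²), the r=7 cylinder at (-2.5, 4.5) partially overlaps it — only the 38.74 mm² overlap (of its 152.19 mm²) is removed, clipping the outline — area = 284.26 mm²; the cube at (10.5, 13) is present — its section is the full 25.5×14.5 rectangle (area 369.75 mm²); Merging all regions: the regions partially overlap — summed areas 654.01 mm² minus the doubly-counted overlap 34.00 mm² gives 620.01 mm² — area = 620.01 mm². Overall, the cross-section is a single solid region. Net area = 620.01 mm².

620.01 mm²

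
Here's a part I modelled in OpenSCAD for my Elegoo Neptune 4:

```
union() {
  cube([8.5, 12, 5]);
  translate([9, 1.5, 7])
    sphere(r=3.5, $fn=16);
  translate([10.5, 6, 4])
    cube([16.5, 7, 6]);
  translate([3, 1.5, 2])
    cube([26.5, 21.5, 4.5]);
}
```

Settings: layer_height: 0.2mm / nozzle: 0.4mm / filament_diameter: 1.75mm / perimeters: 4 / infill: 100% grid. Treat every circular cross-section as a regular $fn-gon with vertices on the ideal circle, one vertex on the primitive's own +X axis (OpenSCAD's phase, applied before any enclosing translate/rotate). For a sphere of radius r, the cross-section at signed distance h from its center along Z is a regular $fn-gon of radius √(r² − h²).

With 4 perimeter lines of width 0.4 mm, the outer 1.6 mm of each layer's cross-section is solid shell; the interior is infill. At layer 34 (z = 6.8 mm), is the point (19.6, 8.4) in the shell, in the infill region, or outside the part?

infill

At z = 6.8 mm: the cube is not intersected at this z (z outside [0, 5]); the r=3.5 sphere at (9, 1.5) slices to a regular 16-gon of circumradius 3.494 (√(r²−h²) with h=0.2 from center); the cube at (10.5, 6) (footprint 16.5×7) is included at this height; the cube at (3, 1.5) is absent (z outside [2, 6.5]); Merging all regions: the 2 present regions are separate (no shared area or edge), so areas and boundary lengths simply add and each stays a separate island — 2 connected regions. Overall, the cross-section has 2 separate islands. The nearest boundary edge runs (27.00, 6.00)→(10.50, 6.00); distance from the point to it = 2.40 mm. (Shell/infill is judged within the island containing the point — the largest one.) The point is inside the cross-section and 2.40 mm from the nearest boundary — more than the 1.6 mm shell width (4 × 0.4), so it's in the infill interior.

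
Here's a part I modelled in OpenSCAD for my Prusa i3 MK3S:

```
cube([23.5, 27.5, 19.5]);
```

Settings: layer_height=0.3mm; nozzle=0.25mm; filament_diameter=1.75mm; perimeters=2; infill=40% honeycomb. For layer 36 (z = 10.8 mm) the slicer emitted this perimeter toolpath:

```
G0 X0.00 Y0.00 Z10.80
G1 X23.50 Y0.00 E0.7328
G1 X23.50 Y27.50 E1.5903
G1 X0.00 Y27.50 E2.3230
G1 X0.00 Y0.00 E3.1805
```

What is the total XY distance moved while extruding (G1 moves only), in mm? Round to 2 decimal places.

102.00 mm

Sum the Euclidean lengths of each G1 segment: total = 102.00 mm.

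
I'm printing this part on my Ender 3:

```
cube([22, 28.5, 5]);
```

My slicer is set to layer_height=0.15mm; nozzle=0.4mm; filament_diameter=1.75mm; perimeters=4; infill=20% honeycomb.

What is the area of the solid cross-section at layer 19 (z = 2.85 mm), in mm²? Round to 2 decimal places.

627.00 mm²

At z = 2.85 mm: the cube is present — its section is the full 22×28.5 rectangle (area 627.00 mm²). Overall, the cross-section is a single solid region. Net area = 627.00 mm².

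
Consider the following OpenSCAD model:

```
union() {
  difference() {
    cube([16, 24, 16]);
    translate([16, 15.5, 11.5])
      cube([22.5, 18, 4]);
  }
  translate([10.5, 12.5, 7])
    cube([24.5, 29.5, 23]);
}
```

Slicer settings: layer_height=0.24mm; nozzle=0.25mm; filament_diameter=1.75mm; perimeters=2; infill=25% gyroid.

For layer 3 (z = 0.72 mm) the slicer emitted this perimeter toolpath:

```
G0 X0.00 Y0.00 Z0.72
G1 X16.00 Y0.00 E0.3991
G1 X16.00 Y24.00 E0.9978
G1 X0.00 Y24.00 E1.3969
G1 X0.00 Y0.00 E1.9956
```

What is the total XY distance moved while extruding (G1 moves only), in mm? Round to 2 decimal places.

Sum the Euclidean lengths of each G1 segment: total = 80.00 mm.

80.00 mm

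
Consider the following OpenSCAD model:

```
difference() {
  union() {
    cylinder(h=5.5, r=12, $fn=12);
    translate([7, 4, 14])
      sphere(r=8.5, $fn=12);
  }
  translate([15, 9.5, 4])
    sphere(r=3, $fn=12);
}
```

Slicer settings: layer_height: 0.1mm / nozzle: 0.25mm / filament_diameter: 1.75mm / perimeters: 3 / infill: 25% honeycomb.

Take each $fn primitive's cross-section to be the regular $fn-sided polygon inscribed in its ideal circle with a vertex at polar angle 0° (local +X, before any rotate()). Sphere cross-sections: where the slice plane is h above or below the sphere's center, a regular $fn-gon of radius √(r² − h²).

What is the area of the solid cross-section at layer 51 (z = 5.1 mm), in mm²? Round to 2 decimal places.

At z = 5.1 mm: the r=12 cylinder gives a regular 12-gon of circumradius 12 (constant along its height) (area = (12/2)·12.000²·sin(360°/12) = 432.00 mm²); the sphere at (7, 4) does not reach this height (|z−center|=8.900 > r=8.5); Merging all regions: only the r=12 cylinder is present, so the union is just that shape — area = 432.00 mm²; the r=3 sphere at (15, 9.5) slices to a regular 12-gon of circumradius 2.791 (√(r²−h²) with h=1.1 from center) (area = (12/2)·2.791²·sin(360°/12) = 23.37 mm²); Subtracting the remaining from the first: starting from that combined region (432.00 mm²), the r=3 sphere at (15, 9.5) misses the remaining region (no effect) — area = 432.00 mm². Overall, the cross-section is a single solid region. Net area = 432.00 mm².

432.00 mm²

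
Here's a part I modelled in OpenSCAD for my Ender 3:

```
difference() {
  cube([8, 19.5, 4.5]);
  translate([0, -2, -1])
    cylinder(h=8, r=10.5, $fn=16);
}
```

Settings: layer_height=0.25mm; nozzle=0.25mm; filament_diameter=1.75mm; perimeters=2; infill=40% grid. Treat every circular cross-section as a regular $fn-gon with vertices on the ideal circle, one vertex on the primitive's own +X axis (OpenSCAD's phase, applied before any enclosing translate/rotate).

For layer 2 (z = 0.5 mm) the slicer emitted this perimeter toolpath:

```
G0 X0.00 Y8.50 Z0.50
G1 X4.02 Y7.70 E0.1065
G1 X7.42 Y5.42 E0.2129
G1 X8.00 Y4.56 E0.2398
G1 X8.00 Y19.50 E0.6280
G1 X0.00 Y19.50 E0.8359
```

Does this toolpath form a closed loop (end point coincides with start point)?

no

Start point (G0): (0.00, 8.50). End point (last G1): the path does not return to the start — open.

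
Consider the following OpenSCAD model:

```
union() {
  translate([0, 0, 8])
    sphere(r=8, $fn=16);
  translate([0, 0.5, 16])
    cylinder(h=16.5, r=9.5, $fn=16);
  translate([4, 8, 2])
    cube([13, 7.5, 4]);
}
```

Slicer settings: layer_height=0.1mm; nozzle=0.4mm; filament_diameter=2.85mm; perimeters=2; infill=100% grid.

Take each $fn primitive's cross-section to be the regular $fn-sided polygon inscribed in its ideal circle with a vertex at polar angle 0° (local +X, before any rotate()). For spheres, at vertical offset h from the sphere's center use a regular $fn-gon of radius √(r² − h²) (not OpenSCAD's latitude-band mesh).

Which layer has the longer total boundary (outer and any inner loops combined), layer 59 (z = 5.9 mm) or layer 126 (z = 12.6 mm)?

Layer 59 (z = 5.9): the r=8 sphere slices to a regular 16-gon of circumradius 7.719 (√(r²−h²) with h=2.1 from center) (perimeter = 2·16·7.719·sin(180°/16) = 48.19 mm); the cylinder at (0, 0.5) does not reach this height (z outside [16, 32.5]); the cube at (4, 8) is present — its section is the full 13×7.5 rectangle (perimeter 41.00 mm); Combining (union): the 2 present regions are separate (no shared area or edge), so areas and boundary lengths simply add and each stays a separate island — boundary = 89.19 mm. So its perimeter = 89.19 mm. Layer 126 (z = 12.6): the sphere: section is a regular 16-gon, circumradius = √(r²−h²) = √(8²−4.6²) = 6.545 (perimeter = 2·16·6.545·sin(180°/16) = 40.86 mm); the cylinder at (0, 0.5) does not reach this height (z outside [16, 32.5]); the cube at (4, 8) is not intersected at this z (z outside [2, 6]); Taking the union: only the r=8 sphere is present, so the union is just that shape — boundary = 40.86 mm. So its perimeter = 40.86 mm. Layer 59 is larger (89.19 vs 40.86 mm).

layer 59 (z = 5.9 mm)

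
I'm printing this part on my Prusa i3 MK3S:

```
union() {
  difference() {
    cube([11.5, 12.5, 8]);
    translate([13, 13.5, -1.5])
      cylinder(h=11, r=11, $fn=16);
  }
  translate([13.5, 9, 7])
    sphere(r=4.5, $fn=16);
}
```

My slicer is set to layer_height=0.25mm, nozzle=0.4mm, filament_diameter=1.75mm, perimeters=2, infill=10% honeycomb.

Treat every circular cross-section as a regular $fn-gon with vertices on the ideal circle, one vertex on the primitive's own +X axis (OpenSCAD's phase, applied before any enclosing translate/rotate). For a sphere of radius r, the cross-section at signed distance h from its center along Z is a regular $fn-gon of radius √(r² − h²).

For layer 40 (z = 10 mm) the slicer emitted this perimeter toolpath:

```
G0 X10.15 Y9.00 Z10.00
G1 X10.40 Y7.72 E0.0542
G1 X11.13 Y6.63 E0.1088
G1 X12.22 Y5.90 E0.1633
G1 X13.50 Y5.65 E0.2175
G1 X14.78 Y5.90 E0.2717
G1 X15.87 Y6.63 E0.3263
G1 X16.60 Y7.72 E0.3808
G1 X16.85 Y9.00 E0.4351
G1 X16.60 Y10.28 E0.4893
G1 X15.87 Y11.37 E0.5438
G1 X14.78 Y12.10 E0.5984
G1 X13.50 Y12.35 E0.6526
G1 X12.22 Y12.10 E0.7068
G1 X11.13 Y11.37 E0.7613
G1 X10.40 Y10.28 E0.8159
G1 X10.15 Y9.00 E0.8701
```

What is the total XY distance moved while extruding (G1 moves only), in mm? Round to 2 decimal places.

20.93 mm

Sum the Euclidean lengths of each G1 segment: total = 20.93 mm.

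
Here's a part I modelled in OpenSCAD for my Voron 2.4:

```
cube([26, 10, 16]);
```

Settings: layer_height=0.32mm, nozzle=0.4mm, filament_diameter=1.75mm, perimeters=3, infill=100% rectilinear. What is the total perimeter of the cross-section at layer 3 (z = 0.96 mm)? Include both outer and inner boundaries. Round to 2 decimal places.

72.00 mm

At z = 0.96 mm: the cube is present — its section is the full 26×10 rectangle (perimeter 72.00 mm). Overall, the cross-section is a single solid region. Total boundary length (outer) = 72.00 mm.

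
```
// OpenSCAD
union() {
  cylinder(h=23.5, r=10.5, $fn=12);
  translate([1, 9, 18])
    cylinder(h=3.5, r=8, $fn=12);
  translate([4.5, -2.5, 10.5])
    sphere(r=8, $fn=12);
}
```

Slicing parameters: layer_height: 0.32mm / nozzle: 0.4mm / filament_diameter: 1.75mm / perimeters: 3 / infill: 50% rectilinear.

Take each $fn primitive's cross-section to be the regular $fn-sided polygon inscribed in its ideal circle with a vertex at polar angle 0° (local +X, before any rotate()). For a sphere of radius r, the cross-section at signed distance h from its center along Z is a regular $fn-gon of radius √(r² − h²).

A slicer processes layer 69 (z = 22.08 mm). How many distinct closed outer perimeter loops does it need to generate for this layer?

At z = 22.08 mm: the cylinder: section is a regular 12-gon, circumradius r=10.5; the cylinder at (1, 9) is not intersected at this z (z outside [18, 21.5]); the sphere at (4.5, -2.5) does not reach this height (|z−center|=11.580 > r=8); Combining (union): only the r=10.5 cylinder is present, so the union is just that shape — 1 connected region. The result has 1 disconnected region.

1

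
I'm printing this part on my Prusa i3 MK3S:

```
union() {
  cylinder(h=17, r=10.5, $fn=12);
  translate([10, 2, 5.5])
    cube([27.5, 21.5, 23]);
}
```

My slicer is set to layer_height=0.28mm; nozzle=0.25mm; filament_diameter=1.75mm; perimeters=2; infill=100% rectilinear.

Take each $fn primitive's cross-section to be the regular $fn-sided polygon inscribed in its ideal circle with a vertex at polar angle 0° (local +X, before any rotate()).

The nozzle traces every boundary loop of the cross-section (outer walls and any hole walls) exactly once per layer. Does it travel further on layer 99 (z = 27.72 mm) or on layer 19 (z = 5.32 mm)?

layer 99 (z = 27.72 mm)

Layer 99 (z = 27.72): the cylinder does not reach this height (z outside [0, 17]); the 27.5×21.5 cube at (10, 2) contributes its full rectangle (perimeter 98.00 mm); Combining (union): only the 27.5×21.5 cube at (10, 2) is present, so the union is just that shape — boundary = 98.00 mm. So its perimeter = 98.00 mm. Layer 19 (z = 5.32): the r=10.5 cylinder gives a regular 12-gon of circumradius 10.5 (constant along its height) (perimeter = 2·12·10.500·sin(180°/12) = 65.22 mm); the cube at (10, 2) is not intersected at this z (z outside [5.5, 28.5]); Merging all regions: only the r=10.5 cylinder is present, so the union is just that shape — boundary = 65.22 mm. So its perimeter = 65.22 mm. Layer 99 is larger (98.00 vs 65.22 mm).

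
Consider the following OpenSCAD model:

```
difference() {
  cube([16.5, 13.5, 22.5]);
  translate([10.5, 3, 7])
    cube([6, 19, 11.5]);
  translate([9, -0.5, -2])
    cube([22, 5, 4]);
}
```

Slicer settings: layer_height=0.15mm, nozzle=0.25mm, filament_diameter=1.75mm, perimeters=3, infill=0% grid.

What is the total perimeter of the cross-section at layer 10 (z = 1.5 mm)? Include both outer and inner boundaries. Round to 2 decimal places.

60.00 mm

At z = 1.5 mm: the cube (footprint 16.5×13.5) is included at this height (perimeter 60.00 mm); the cube at (10.5, 3) does not reach this height (z outside [7, 18.5]); the cube at (9, -0.5) (footprint 22×5) is included at this height (perimeter 54.00 mm); Taking the first minus the rest: starting from the 16.5×13.5 cube, the 22×5 cube at (9, -0.5) partially overlaps it — only the 33.75 mm² overlap (of its 110.00 mm²) is removed, clipping the outline — boundary = 60.00 mm. Overall, the cross-section is a single solid region. Total boundary length (outer) = 60.00 mm.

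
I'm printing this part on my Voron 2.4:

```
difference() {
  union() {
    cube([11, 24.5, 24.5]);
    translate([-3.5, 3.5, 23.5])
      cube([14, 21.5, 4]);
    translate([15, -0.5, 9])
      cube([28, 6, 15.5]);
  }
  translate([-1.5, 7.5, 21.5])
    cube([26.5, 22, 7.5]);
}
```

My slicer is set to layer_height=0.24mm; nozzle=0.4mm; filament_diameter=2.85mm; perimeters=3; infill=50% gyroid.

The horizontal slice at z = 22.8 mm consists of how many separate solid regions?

2

At z = 22.8 mm: the 11×24.5 cube contributes its full rectangle; the cube at (-3.5, 3.5) is absent (z outside [23.5, 27.5]); the 28×6 cube at (15, -0.5) contributes its full rectangle; Taking the union: the 2 present regions are separate (no shared area or edge), so areas and boundary lengths simply add and each stays a separate island — 2 connected regions; the 26.5×22 cube at (-1.5, 7.5) contributes its full rectangle; Subtracting the remaining from the first: starting from that combined region, the 26.5×22 cube at (-1.5, 7.5) partially overlaps it — only the 187.00 mm² overlap (of its 583.00 mm²) is removed, clipping the outline — 2 connected regions. The result has 2 disconnected regions.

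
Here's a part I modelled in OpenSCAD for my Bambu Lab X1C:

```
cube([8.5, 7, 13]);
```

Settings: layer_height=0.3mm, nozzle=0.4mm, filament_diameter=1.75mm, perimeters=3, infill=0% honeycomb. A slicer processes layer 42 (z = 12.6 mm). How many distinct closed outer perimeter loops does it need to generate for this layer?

1

At z = 12.6 mm: the cube (footprint 8.5×7) is included at this height. The result has 1 disconnected region.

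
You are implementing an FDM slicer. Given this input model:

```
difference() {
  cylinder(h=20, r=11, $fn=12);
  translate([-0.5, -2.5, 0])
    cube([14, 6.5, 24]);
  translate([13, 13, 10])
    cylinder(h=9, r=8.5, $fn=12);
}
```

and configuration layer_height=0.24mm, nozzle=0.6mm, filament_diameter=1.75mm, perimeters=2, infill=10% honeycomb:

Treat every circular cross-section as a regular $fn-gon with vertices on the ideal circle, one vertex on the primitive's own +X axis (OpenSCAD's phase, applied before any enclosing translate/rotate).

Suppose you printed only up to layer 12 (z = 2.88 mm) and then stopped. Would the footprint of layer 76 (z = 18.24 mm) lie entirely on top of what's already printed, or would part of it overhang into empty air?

entirely on top

Compare the two slices. At z = 2.88: the cylinder: section is a regular 12-gon, circumradius r=11 (area = (12/2)·11.000²·sin(360°/12) = 363.00 mm²); the cube at (-0.5, -2.5) (footprint 14×6.5) is included at this height (area 91.00 mm²); the cylinder at (13, 13) does not reach this height (z outside [10, 19]); After the difference (first − rest): starting from the r=11 cylinder (363.00 mm²), the 14×6.5 cube at (-0.5, -2.5) partially overlaps it — only the 71.77 mm² overlap (of its 91.00 mm²) is removed, clipping the outline — area = 291.23 mm². At z = 18.24: the cylinder: section is a regular 12-gon, circumradius r=11 (area = (12/2)·11.000²·sin(360°/12) = 363.00 mm²); the cube at (-0.5, -2.5) (footprint 14×6.5) is included at this height (area 91.00 mm²); the cylinder at (13, 13): section is a regular 12-gon, circumradius r=8.5 (area = (12/2)·8.500²·sin(360°/12) = 216.75 mm²); After the difference (first − rest): starting from the r=11 cylinder (363.00 mm²), the 14×6.5 cube at (-0.5, -2.5) partially overlaps it — only the 71.77 mm² overlap (of its 91.00 mm²) is removed, clipping the outline; the r=8.5 cylinder at (13, 13) partially overlaps it — only the 2.33 mm² overlap (of its 216.75 mm²) is removed, clipping the outline — area = 288.90 mm². Checking containment: the cross-section at z = 18.24 is a subset of the cross-section at z = 2.88.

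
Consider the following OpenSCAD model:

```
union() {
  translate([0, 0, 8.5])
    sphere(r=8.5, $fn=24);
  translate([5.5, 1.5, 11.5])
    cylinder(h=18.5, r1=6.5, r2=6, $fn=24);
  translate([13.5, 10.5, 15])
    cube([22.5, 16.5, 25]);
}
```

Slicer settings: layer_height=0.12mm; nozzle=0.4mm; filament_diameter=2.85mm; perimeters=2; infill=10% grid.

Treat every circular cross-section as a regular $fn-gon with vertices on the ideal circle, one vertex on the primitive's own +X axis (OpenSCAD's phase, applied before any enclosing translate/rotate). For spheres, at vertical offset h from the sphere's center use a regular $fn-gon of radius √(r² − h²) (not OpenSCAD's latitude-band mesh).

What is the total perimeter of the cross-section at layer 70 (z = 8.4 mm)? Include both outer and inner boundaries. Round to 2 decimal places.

At z = 8.4 mm: the r=8.5 sphere slices to a regular 24-gon of circumradius 8.499 (√(r²−h²) with h=0.1 from center) (perimeter = 2·24·8.499·sin(180°/24) = 53.25 mm); the cone at (5.5, 1.5) is absent (z outside [11.5, 30]); the cube at (13.5, 10.5) is not intersected at this z (z outside [15, 40]); Combining (union): only the r=8.5 sphere is present, so the union is just that shape — boundary = 53.25 mm. Overall, the cross-section is a single solid region. Total boundary length (outer) = 53.25 mm.

53.25 mm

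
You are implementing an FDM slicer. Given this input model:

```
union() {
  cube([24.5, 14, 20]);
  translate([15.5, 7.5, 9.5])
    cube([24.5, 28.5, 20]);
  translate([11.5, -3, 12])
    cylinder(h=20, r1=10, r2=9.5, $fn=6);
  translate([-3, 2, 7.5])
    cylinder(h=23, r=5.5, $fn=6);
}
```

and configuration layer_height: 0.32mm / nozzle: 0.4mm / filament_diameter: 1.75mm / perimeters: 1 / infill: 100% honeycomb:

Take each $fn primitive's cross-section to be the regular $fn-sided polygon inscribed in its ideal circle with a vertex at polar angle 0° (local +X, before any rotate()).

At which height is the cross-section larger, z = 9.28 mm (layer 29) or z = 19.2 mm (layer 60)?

Layer 29 (z = 9.28): the 24.5×14 cube contributes its full rectangle (area 343.00 mm²); the cube at (15.5, 7.5) is absent (z outside [9.5, 29.5]); the cone at (11.5, -3) is absent (z outside [12, 32]); the r=5.5 cylinder at (-3, 2) gives a regular 6-gon of circumradius 5.5 (constant along its height) (area = (6/2)·5.500²·sin(360°/6) = 78.59 mm²); Combining (union): the regions partially overlap — summed areas 421.59 mm² minus the doubly-counted overlap 9.26 mm² gives 412.33 mm² — area = 412.33 mm². So its area = 412.33 mm². Layer 60 (z = 19.2): the cube is present — its section is the full 24.5×14 rectangle (area 343.00 mm²); the cube at (15.5, 7.5) is present — its section is the full 24.5×28.5 rectangle (area 698.25 mm²); the cone at (11.5, -3): at t=0.360 of its height the radius interpolates to r₁+(r₂−r₁)t = 9.820, giving a regular 6-gon of that circumradius (area = (6/2)·9.820²·sin(360°/6) = 250.54 mm²); the cylinder at (-3, 2): section is a regular 6-gon, circumradius r=5.5 (area = (6/2)·5.500²·sin(360°/6) = 78.59 mm²); Taking the union: the regions partially overlap — summed areas 1370.38 mm² minus the doubly-counted overlap 139.30 mm² gives 1231.08 mm² — area = 1231.08 mm². So its area = 1231.08 mm². Layer 60 is larger (1231.08 vs 412.33 mm²).

layer 60 (z = 19.2 mm)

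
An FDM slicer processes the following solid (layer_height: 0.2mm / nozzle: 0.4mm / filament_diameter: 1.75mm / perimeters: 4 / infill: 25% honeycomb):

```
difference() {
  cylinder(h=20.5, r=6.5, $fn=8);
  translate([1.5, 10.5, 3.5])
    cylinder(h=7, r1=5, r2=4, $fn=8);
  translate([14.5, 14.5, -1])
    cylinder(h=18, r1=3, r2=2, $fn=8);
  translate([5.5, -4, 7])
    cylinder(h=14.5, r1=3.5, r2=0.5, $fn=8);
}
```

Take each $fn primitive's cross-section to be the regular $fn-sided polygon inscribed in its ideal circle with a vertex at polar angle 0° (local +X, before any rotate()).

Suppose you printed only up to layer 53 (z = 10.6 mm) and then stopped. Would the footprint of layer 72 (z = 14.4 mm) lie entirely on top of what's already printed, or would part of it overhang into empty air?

Compare the two slices. At z = 10.6: the r=6.5 cylinder contributes a regular 8-gon of circumradius 6.5 (area = (8/2)·6.500²·sin(360°/8) = 119.50 mm²); the cone at (1.5, 10.5) is absent (z outside [3.5, 10.5]); the cone at (14.5, 14.5) contributes a regular 8-gon of circumradius 2.356 (interpolated between r1=3 and r2=2 at t=0.644) (area = (8/2)·2.356²·sin(360°/8) = 15.69 mm²); the cone at (5.5, -4) contributes a regular 8-gon of circumradius 2.755 (interpolated between r1=3.5 and r2=0.5 at t=0.248) (area = (8/2)·2.755²·sin(360°/8) = 21.47 mm²); Taking the first minus the rest: starting from the r=6.5 cylinder (119.50 mm²), the cone at (14.5, 14.5) misses the remaining region (no effect); the cone at (5.5, -4) partially overlaps it — only the 6.65 mm² overlap (of its 21.47 mm²) is removed, clipping the outline — area = 112.85 mm². At z = 14.4: the cylinder: section is a regular 8-gon, circumradius r=6.5 (area = (8/2)·6.500²·sin(360°/8) = 119.50 mm²); the cone at (1.5, 10.5) does not reach this height (z outside [3.5, 10.5]); the cone at (14.5, 14.5) (r1=3→r2=2) has section circumradius 2.144 here — a regular 8-gon (area = (8/2)·2.144²·sin(360°/8) = 13.01 mm²); the cone at (5.5, -4): at t=0.510 of its height the radius interpolates to r₁+(r₂−r₁)t = 1.969, giving a regular 8-gon of that circumradius (area = (8/2)·1.969²·sin(360°/8) = 10.97 mm²); Taking the first minus the rest: starting from the r=6.5 cylinder (119.50 mm²), the cone at (14.5, 14.5) misses the remaining region (no effect); the cone at (5.5, -4) partially overlaps it — only the 3.00 mm² overlap (of its 10.97 mm²) is removed, clipping the outline — area = 116.50 mm². Checking containment: at z = 14.4 the cross-section extends beyond the z = 10.6 cross-section by about 3.65 mm².

part overhangs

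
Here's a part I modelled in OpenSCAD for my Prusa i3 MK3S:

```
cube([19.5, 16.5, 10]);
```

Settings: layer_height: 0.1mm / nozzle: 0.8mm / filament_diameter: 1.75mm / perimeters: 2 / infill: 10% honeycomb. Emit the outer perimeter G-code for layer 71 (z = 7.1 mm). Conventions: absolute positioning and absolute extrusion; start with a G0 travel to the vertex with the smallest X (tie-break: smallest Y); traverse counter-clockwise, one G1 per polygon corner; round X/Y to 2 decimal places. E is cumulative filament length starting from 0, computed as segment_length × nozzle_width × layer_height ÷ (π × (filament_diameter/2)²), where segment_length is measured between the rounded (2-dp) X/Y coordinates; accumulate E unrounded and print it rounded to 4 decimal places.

At z = 7.1 mm: the cube is present — its section is the full 19.5×16.5 rectangle. The outline is a single polygon with 4 vertices. Extrusion per mm of travel: 0.8 × 0.1 / (π × 0.875²) = 0.033260. Accumulating E over each segment gives final E = 2.3947.

G0 X0.00 Y0.00 Z7.10
G1 X19.50 Y0.00 E0.6486
G1 X19.50 Y16.50 E1.1974
G1 X0.00 Y16.50 E1.8459
G1 X0.00 Y0.00 E2.3947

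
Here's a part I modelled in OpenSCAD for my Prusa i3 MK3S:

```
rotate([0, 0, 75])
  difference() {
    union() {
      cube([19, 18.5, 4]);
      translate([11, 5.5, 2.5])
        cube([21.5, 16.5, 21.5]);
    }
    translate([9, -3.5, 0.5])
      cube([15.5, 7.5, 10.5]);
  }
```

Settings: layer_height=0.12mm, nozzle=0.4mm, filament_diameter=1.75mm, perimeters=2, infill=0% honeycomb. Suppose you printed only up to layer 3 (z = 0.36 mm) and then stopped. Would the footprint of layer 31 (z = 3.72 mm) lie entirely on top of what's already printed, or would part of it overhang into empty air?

Compare the two slices. At z = 0.36: the 19×18.5 cube contributes its full rectangle (area 351.50 mm²); the cube at (11, 5.5) does not reach this height (z outside [2.5, 24]); Combining (union): only the 19×18.5 cube is present, so the union is just that shape — area = 351.50 mm²; the cube at (9, -3.5) is absent (z outside [0.5, 11]); Taking the first minus the rest: none of the subtracted shapes is present at this height, so that combined region is unchanged — area = 351.50 mm²; (whole slice rotated 75° about Z — lengths, areas and connectivity unchanged). At z = 3.72: the 19×18.5 cube contributes its full rectangle (area 351.50 mm²); the cube at (11, 5.5) is present — its section is the full 21.5×16.5 rectangle (area 354.75 mm²); Merging all regions: the regions partially overlap — summed areas 706.25 mm² minus the doubly-counted overlap 104.00 mm² gives 602.25 mm² — area = 602.25 mm²; the 15.5×7.5 cube at (9, -3.5) contributes its full rectangle (area 116.25 mm²); Taking the first minus the rest: starting from that combined region (602.25 mm²), the 15.5×7.5 cube at (9, -3.5) partially overlaps it — only the 40.00 mm² overlap (of its 116.25 mm²) is removed, clipping the outline — area = 562.25 mm²; (whole slice rotated 75° about Z — lengths, areas and connectivity unchanged). Checking containment: at z = 3.72 the cross-section extends beyond the z = 0.36 cross-section by about 250.75 mm².

part overhangs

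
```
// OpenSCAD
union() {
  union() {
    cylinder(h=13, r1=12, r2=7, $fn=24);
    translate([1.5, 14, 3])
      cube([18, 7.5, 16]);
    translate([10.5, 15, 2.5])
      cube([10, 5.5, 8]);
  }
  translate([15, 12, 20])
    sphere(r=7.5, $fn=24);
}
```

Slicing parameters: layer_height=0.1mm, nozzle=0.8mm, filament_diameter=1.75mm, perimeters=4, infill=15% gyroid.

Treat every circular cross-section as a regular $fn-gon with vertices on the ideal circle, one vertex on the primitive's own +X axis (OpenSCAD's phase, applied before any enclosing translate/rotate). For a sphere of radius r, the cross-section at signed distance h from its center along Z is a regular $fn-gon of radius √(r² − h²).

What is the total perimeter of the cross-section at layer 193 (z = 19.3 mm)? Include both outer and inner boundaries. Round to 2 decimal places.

At z = 19.3 mm: the cone is absent (z outside [0, 13]); the cube at (1.5, 14) is absent (z outside [3, 19]); the cube at (10.5, 15) does not reach this height (z outside [2.5, 10.5]); Merging all regions: nothing is present at this height; the r=7.5 sphere at (15, 12) contributes a regular 24-gon of circumradius √(7.5²−0.7²) = 7.467 (perimeter = 2·24·7.467·sin(180°/24) = 46.78 mm); Taking the union: only the r=7.5 sphere at (15, 12) is present, so the union is just that shape — boundary = 46.78 mm. Overall, the cross-section is a single solid region. Total boundary length (outer) = 46.78 mm.

46.78 mm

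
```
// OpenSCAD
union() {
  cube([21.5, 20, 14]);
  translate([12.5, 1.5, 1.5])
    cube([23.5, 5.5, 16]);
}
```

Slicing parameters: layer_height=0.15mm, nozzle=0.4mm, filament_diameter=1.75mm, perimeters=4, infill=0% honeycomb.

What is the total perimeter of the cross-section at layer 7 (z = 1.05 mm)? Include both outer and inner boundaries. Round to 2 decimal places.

At z = 1.05 mm: the 21.5×20 cube contributes its full rectangle (perimeter 83.00 mm); the cube at (12.5, 1.5) is not intersected at this z (z outside [1.5, 17.5]); Taking the union: only the 21.5×20 cube is present, so the union is just that shape — boundary = 83.00 mm. Overall, the cross-section is a single solid region. Total boundary length (outer) = 83.00 mm.

83.00 mm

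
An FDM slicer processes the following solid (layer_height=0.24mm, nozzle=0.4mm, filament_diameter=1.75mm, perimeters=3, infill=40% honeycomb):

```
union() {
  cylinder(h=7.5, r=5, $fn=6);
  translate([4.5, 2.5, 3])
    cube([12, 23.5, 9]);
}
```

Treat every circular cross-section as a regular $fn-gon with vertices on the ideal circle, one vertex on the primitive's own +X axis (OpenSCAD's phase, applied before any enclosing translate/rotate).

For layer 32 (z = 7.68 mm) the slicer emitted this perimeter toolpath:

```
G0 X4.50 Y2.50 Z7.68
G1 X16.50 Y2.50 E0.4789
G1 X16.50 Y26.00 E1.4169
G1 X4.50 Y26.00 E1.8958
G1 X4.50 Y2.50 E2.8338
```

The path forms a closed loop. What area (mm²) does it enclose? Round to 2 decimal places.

282.00 mm²

Apply the shoelace formula to the sequence of (X, Y) vertices; enclosed area = 282.00 mm².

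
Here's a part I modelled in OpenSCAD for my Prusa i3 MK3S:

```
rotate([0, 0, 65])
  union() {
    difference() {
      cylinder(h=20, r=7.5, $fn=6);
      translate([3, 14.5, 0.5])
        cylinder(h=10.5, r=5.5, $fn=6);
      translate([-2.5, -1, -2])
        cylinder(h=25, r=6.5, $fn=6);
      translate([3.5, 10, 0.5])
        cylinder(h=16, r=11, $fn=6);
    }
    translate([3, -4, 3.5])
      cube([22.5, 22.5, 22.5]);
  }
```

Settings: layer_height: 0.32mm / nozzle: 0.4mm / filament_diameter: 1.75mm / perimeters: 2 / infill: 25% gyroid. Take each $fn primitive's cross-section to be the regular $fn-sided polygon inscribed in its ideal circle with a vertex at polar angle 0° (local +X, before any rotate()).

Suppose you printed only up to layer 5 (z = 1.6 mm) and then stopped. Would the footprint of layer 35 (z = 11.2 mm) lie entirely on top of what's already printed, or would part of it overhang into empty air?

part overhangs

Compare the two slices. At z = 1.6: the r=7.5 cylinder gives a regular 6-gon of circumradius 7.5 (constant along its height) (area = (6/2)·7.500²·sin(360°/6) = 146.14 mm²); the r=5.5 cylinder at (3, 14.5) gives a regular 6-gon of circumradius 5.5 (constant along its height) (area = (6/2)·5.500²·sin(360°/6) = 78.59 mm²); the r=6.5 cylinder at (-2.5, -1) gives a regular 6-gon of circumradius 6.5 (constant along its height) (area = (6/2)·6.500²·sin(360°/6) = 109.77 mm²); the r=11 cylinder at (3.5, 10) gives a regular 6-gon of circumradius 11 (constant along its height) (area = (6/2)·11.000²·sin(360°/6) = 314.37 mm²); After the difference (first − rest): starting from the r=7.5 cylinder (146.14 mm²), the r=5.5 cylinder at (3, 14.5) misses the remaining region (no effect); the r=6.5 cylinder at (-2.5, -1) partially overlaps it — only the 91.70 mm² overlap (of its 109.77 mm²) is removed, clipping the outline; the r=11 cylinder at (3.5, 10) partially overlaps it — only the 32.87 mm² overlap (of its 314.37 mm²) is removed, clipping the outline — area = 21.57 mm²; the cube at (3, -4) is absent (z outside [3.5, 26]); Merging all regions: only that combined region is present, so the union is just that shape — area = 21.57 mm²; (rotated 65° about Z; rotation is an isometry so areas/perimeters/island counts are preserved). At z = 11.2: the cylinder: section is a regular 6-gon, circumradius r=7.5 (area = (6/2)·7.500²·sin(360°/6) = 146.14 mm²); the cylinder at (3, 14.5) is not intersected at this z (z outside [0.5, 11]); the cylinder at (-2.5, -1): section is a regular 6-gon, circumradius r=6.5 (area = (6/2)·6.500²·sin(360°/6) = 109.77 mm²); the cylinder at (3.5, 10): section is a regular 6-gon, circumradius r=11 (area = (6/2)·11.000²·sin(360°/6) = 314.37 mm²); After the difference (first − rest): starting from the r=7.5 cylinder (146.14 mm²), the r=6.5 cylinder at (-2.5, -1) partially overlaps it — only the 91.70 mm² overlap (of its 109.77 mm²) is removed, clipping the outline; the r=11 cylinder at (3.5, 10) partially overlaps it — only the 32.87 mm² overlap (of its 314.37 mm²) is removed, clipping the outline — area = 21.57 mm²; the cube at (3, -4) is present — its section is the full 22.5×22.5 rectangle (area 506.25 mm²); Combining (union): the regions partially overlap — summed areas 527.82 mm² minus the doubly-counted overlap 13.74 mm² gives 514.09 mm² — area = 514.09 mm²; (rotated 65° about Z; rotation is an isometry so areas/perimeters/island counts are preserved). Checking containment: at z = 11.2 the cross-section extends beyond the z = 1.6 cross-section by about 492.51 mm².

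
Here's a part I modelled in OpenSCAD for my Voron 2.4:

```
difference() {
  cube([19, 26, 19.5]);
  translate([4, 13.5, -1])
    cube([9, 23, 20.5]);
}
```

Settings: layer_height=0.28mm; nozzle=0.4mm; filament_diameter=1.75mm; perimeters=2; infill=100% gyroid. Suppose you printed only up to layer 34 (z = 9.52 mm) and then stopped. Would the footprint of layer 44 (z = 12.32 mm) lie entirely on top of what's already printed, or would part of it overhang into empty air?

Compare the two slices. At z = 9.52: the 19×26 cube contributes its full rectangle (area 494.00 mm²); the cube at (4, 13.5) (footprint 9×23) is included at this height (area 207.00 mm²); Taking the first minus the rest: starting from the 19×26 cube (494.00 mm²), the 9×23 cube at (4, 13.5) partially overlaps it — only the 112.50 mm² overlap (of its 207.00 mm²) is removed, clipping the outline — area = 381.50 mm². At z = 12.32: the cube is present — its section is the full 19×26 rectangle (area 494.00 mm²); the cube at (4, 13.5) (footprint 9×23) is included at this height (area 207.00 mm²); After the difference (first − rest): starting from the 19×26 cube (494.00 mm²), the 9×23 cube at (4, 13.5) partially overlaps it — only the 112.50 mm² overlap (of its 207.00 mm²) is removed, clipping the outline — area = 381.50 mm². Checking containment: the cross-section at z = 12.32 is a subset of the cross-section at z = 9.52.

entirely on top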